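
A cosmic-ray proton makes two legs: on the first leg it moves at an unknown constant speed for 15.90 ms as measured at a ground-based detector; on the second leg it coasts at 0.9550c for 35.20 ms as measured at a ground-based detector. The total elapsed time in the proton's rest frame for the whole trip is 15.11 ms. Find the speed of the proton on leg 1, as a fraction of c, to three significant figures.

β = 0.956

Leg 1: speed unknown; τ_1 = 15.90/γ_1.
Leg 2: γ = 1/√(1 − 0.9550²) = 1/√0.08798 = 3.371; τ_2 = 35.20/3.371 = 10.44 ms.
Total proper time: τ_1 + 10.44 = 15.11, so τ_1 = 15.11 − 10.44 = 4.669 ms.
γ_1 = 15.90/4.669 = 3.405; β = √(1 − 1/γ²) = √0.9138.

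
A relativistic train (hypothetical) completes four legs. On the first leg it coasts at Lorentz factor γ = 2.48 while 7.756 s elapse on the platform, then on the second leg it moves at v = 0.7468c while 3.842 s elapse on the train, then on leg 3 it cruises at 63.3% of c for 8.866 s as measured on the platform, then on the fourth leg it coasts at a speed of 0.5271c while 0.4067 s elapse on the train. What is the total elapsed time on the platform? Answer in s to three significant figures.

Δt = 22.9 s

Leg 1: 7.756 s is already measured on the platform.
Leg 2: γ = 1/√(1 − 0.7468²) = 1/√0.4423 = 1.504; Δt_2 = 1.504 × 3.842 = 5.777 s.
Leg 3: 8.866 s is already measured on the platform.
Leg 4: γ = 1/√(1 − 0.5271²) = 1/√0.7222 = 1.177; Δt_4 = 1.177 × 0.4067 = 0.4786 s.
Total: 7.756 + 5.777 + 8.866 + 0.4786 s.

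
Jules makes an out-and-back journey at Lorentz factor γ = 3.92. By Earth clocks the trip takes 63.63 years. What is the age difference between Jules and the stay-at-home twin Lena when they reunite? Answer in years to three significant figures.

Δt − τ = 47.4 years

γ = 3.92
Jules's elapsed proper time: τ = 63.63/3.920 = 16.23 years.
Age gap = Δt − τ = 63.63 − 16.23 years.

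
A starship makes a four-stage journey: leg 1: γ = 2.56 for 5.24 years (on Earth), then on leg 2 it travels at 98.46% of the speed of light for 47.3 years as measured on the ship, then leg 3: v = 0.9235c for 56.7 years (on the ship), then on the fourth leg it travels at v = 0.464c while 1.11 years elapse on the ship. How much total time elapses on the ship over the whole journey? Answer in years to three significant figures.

τ = 107 years

Leg 1: γ = 2.56; τ_1 = 5.24/2.560 = 2.047 years.
Leg 2: 47.3 years is already measured on the ship.
Leg 3: 56.7 years is already measured on the ship.
Leg 4: 1.11 years is already measured on the ship.
Total: 2.047 + 47.30 + 56.70 + 1.110 years.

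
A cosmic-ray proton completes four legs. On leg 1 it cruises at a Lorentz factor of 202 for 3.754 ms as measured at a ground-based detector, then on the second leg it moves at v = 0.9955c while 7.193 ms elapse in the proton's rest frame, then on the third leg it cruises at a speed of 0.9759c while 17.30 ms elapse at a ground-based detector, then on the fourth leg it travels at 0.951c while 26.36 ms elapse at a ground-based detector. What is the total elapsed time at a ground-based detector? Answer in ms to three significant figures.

Δt = 123 ms

Leg 1: 3.754 ms is already measured at a ground-based detector.
Leg 2: γ = 1/√(1 − 0.9955²) = 1/√0.008980 = 10.55; Δt_2 = 10.55 × 7.193 = 75.91 ms.
Leg 3: 17.30 ms is already measured at a ground-based detector.
Leg 4: 26.36 ms is already measured at a ground-based detector.
Total: 3.754 + 75.91 + 17.30 + 26.36 ms.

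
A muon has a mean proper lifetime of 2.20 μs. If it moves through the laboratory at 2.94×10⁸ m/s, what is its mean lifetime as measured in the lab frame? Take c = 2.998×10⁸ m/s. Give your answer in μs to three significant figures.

β = 2.94×10⁸/2.998×10⁸ = 0.9807; γ = 1/√(1 − 0.9807²) = 5.109
The rest-frame lifetime is the proper time; the lab measures the dilated interval Δt = γτ₀ = 5.109 × 2.20 μs.

Δt = 11.2 μs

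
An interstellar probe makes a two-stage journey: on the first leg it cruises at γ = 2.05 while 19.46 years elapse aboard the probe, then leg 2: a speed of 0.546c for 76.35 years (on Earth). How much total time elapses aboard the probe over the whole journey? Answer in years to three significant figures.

τ = 83.4 years

Leg 1: 19.46 years is already measured aboard the probe.
Leg 2: γ = 1/√(1 − 0.546²) = 1/√0.7019 = 1.194; τ_2 = 76.35/1.194 = 63.96 years.
Total: 19.46 + 63.96 years.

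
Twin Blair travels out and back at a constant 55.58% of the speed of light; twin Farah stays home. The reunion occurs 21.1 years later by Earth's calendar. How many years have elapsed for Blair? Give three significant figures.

β = 0.5558; γ = 1/√(1 − 0.5558²) = 1/√0.6911 = 1.203
Blair's clock measures proper time along the trip: τ = Δt/γ = 21.1/1.203 years.

τ = 17.5 years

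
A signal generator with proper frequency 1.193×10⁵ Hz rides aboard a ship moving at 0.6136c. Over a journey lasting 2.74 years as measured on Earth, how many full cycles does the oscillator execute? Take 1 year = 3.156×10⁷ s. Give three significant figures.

N = 8.15×10¹²

γ = 1/√(1 − 0.6136²) = 1/√0.6235 = 1.266
The oscillator's own cycle count is N = f × τ where τ is the proper time on the ship. τ = Δt/γ = 2.74/1.266 = 2.164 years = 6.828×10⁷ s.
N = 1.193×10⁵ × 6.828×10⁷ = 8.146×10¹².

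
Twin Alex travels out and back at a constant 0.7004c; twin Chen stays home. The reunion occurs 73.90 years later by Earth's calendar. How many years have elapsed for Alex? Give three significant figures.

τ = 52.7 years

γ = 1/√(1 − 0.7004²) = 1/√0.5094 = 1.401
Alex's clock measures proper time along the trip: τ = Δt/γ = 73.90/1.401 years.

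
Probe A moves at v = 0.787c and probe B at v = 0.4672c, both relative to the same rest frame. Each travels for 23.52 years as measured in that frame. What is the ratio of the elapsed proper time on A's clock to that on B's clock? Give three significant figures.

τ_A/τ_B = 0.698

A: γ = 1/√(1 − 0.787²) = 1/√0.3806 = 1.621. B: γ = 1/√(1 − 0.4672²) = 1/√0.7817 = 1.131.
τ_A/τ_B = γ_B/γ_A = 1.131/1.621 = 0.6978, so τ_A/τ_B = 0.6978.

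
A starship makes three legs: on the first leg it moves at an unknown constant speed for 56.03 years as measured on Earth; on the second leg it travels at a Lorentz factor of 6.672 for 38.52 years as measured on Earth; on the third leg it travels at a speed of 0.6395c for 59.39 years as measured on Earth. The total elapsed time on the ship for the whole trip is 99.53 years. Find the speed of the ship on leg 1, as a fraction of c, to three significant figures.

Leg 1: speed unknown; τ_1 = 56.03/γ_1.
Leg 2: γ = 6.672; τ_2 = 38.52/6.672 = 5.773 years.
Leg 3: γ = 1/√(1 − 0.6395²) = 1/√0.5910 = 1.301; τ_3 = 59.39/1.301 = 45.66 years.
Total proper time: τ_1 + 5.773 + 45.66 = 99.53, so τ_1 = 99.53 − 51.43 = 48.10 years.
γ_1 = 56.03/48.10 = 1.165; β = √(1 − 1/γ²) = √0.2631.

β = 0.513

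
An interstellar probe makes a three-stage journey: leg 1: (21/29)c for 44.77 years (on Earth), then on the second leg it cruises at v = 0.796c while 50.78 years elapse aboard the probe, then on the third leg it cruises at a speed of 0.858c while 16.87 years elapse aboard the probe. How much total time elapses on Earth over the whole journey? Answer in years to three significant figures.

Δt = 162 years

Leg 1: 44.77 years is already measured on Earth.
Leg 2: γ = 1/√(1 − 0.796²) = 1/√0.3664 = 1.652; Δt_2 = 1.652 × 50.78 = 83.89 years.
Leg 3: γ = 1/√(1 − 0.858²) = 1/√0.2638 = 1.947; Δt_3 = 1.947 × 16.87 = 32.84 years.
Total: 44.77 + 83.89 + 32.84 years.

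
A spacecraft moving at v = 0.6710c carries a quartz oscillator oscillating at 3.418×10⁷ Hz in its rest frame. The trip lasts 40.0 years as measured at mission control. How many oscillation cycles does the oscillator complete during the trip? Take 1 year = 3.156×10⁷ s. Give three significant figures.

N = 3.20×10¹⁶

γ = 1/√(1 − 0.6710²) = 1/√0.5498 = 1.349
The oscillator's own cycle count is N = f × τ where τ is the proper time aboard the spacecraft. τ = Δt/γ = 40.0/1.349 = 29.66 years = 9.360×10⁸ s.
N = 3.418×10⁷ × 9.360×10⁸ = 3.199×10¹⁶.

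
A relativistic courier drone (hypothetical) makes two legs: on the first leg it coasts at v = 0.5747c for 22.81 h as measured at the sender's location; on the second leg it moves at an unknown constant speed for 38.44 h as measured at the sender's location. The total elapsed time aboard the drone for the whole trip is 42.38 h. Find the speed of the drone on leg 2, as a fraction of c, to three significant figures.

β = 0.787

Leg 1: γ = 1/√(1 − 0.5747²) = 1/√0.6697 = 1.222; τ_1 = 22.81/1.222 = 18.67 h.
Leg 2: speed unknown; τ_2 = 38.44/γ_2.
Total proper time: 18.67 + τ_2 = 42.38, so τ_2 = 42.38 − 18.67 = 23.71 h.
γ_2 = 38.44/23.71 = 1.621; β = √(1 − 1/γ²) = √0.6195.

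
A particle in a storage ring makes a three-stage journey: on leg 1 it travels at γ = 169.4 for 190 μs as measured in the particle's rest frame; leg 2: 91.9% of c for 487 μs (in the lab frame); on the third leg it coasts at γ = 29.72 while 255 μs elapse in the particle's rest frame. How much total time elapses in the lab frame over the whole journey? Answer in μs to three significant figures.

Leg 1: γ = 169.4; Δt_1 = 169.4 × 190 = 3.219×10⁴ μs.
Leg 2: 487 μs is already measured in the lab frame.
Leg 3: γ = 29.72; Δt_3 = 29.72 × 255 = 7579 μs.
Total: 3.219×10⁴ + 487.0 + 7579 μs.

Δt = 4.03×10⁴ μs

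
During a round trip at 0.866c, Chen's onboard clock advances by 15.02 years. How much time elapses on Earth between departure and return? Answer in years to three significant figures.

γ = 1/√(1 − 0.866²) = 1/√0.2500 = 2.000
Earth-frame duration is the dilated interval: Δt = γτ = 2.000 × 15.02 years.

Δt = 30.0 years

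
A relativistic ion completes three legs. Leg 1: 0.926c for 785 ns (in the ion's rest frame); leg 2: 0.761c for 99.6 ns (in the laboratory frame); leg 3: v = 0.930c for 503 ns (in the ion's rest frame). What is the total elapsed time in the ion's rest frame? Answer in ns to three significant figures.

Leg 1: 785 ns is already measured in the ion's rest frame.
Leg 2: γ = 1/√(1 − 0.761²) = 1/√0.4209 = 1.541; τ_2 = 99.6/1.541 = 64.62 ns.
Leg 3: 503 ns is already measured in the ion's rest frame.
Total: 785.0 + 64.62 + 503.0 ns.

τ = 1350 ns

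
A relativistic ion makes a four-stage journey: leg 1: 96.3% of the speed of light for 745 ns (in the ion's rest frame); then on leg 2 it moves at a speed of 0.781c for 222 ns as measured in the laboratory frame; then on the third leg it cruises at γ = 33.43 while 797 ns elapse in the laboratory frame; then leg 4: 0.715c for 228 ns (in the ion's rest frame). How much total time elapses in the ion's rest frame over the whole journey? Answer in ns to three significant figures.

τ = 1140 ns

Leg 1: 745 ns is already measured in the ion's rest frame.
Leg 2: γ = 1/√(1 − 0.781²) = 1/√0.3900 = 1.601; τ_2 = 222/1.601 = 138.6 ns.
Leg 3: γ = 33.43; τ_3 = 797/33.43 = 23.84 ns.
Leg 4: 228 ns is already measured in the ion's rest frame.
Total: 745.0 + 138.6 + 23.84 + 228.0 ns.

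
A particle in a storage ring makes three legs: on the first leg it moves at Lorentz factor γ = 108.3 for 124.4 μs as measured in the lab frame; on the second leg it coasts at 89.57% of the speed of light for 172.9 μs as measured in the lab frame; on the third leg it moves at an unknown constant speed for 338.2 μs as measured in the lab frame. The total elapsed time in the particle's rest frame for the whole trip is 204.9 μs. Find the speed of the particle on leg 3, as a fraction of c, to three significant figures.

β = 0.927

Leg 1: γ = 108.3; τ_1 = 124.4/108.3 = 1.149 μs.
Leg 2: β = 0.8957; γ = 1/√(1 − 0.8957²) = 1/√0.1977 = 2.249; τ_2 = 172.9/2.249 = 76.88 μs.
Leg 3: speed unknown; τ_3 = 338.2/γ_3.
Total proper time: 1.149 + 76.88 + τ_3 = 204.9, so τ_3 = 204.9 − 78.03 = 126.9 μs.
γ_3 = 338.2/126.9 = 2.666; β = √(1 − 1/γ²) = √0.8593.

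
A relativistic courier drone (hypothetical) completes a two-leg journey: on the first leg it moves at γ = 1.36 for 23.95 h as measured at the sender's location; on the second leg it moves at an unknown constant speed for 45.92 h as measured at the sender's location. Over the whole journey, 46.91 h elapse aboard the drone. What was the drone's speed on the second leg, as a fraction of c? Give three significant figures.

Leg 1: γ = 1.36; τ_1 = 23.95/1.360 = 17.61 h.
Leg 2: speed unknown; τ_2 = 45.92/γ_2.
Total proper time: 17.61 + τ_2 = 46.91, so τ_2 = 46.91 − 17.61 = 29.30 h.
γ_2 = 45.92/29.30 = 1.567; β = √(1 − 1/γ²) = √0.5929.

β = 0.770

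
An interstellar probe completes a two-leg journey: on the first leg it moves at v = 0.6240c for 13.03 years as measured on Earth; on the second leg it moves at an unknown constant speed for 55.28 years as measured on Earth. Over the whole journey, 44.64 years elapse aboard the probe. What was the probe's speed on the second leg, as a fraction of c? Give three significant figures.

β = 0.782

Leg 1: γ = 1/√(1 − 0.6240²) = 1/√0.6106 = 1.280; τ_1 = 13.03/1.280 = 10.18 years.
Leg 2: speed unknown; τ_2 = 55.28/γ_2.
Total proper time: 10.18 + τ_2 = 44.64, so τ_2 = 44.64 − 10.18 = 34.46 years.
γ_2 = 55.28/34.46 = 1.604; β = √(1 − 1/γ²) = √0.6115.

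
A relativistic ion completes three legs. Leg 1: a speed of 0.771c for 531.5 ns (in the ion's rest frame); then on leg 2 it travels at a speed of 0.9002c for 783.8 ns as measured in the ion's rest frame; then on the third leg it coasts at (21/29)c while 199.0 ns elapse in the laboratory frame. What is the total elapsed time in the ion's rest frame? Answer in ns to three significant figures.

τ = 1450 ns

Leg 1: 531.5 ns is already measured in the ion's rest frame.
Leg 2: 783.8 ns is already measured in the ion's rest frame.
Leg 3: γ = 1/√(1 − (21/29)²) = 29/20 = 1.450; τ_3 = 199.0/1.450 = 137.2 ns.
Total: 531.5 + 783.8 + 137.2 ns.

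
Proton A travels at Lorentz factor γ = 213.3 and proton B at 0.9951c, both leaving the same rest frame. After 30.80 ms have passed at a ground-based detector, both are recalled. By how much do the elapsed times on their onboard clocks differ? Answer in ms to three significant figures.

A: γ = 213.3; τ_A = 30.80/213.3 = 0.1444 ms.
B: γ = 1/√(1 − 0.9951²) = 1/√0.009776 = 10.11; τ_B = 30.80/10.11 = 3.045 ms.

|τ_A − τ_B| = 2.90 ms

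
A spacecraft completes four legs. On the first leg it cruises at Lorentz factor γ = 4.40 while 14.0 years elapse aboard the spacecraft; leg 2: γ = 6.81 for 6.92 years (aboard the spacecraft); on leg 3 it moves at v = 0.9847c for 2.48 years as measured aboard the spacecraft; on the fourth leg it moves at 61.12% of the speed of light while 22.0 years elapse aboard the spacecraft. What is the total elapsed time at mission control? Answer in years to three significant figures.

Δt = 151 years

Leg 1: γ = 4.40; Δt_1 = 4.400 × 14.0 = 61.60 years.
Leg 2: γ = 6.81; Δt_2 = 6.810 × 6.92 = 47.13 years.
Leg 3: γ = 1/√(1 − 0.9847²) = 1/√0.03037 = 5.739; Δt_3 = 5.739 × 2.48 = 14.23 years.
Leg 4: β = 0.6112; γ = 1/√(1 − 0.6112²) = 1/√0.6264 = 1.263; Δt_4 = 1.263 × 22.0 = 27.80 years.
Total: 61.60 + 47.13 + 14.23 + 27.80 years.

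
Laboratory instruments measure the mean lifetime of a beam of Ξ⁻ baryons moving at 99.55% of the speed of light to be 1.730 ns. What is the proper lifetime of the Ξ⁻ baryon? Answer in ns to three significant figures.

β = 0.9955; γ = 1/√(1 − 0.9955²) = 1/√0.008980 = 10.55
The lab-frame lifetime is the dilated interval; the proper lifetime is τ₀ = Δt/γ = 1.730/10.55 ns.

τ₀ = 0.164 ns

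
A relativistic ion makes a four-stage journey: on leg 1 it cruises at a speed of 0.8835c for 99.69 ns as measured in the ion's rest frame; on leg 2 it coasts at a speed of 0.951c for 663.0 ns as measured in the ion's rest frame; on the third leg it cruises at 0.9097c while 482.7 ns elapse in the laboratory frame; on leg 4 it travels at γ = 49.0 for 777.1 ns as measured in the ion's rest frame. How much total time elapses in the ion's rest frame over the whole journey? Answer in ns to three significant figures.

Leg 1: 99.69 ns is already measured in the ion's rest frame.
Leg 2: 663.0 ns is already measured in the ion's rest frame.
Leg 3: γ = 1/√(1 − 0.9097²) = 1/√0.1724 = 2.408; τ_3 = 482.7/2.408 = 200.4 ns.
Leg 4: 777.1 ns is already measured in the ion's rest frame.
Total: 99.69 + 663.0 + 200.4 + 777.1 ns.

τ = 1740 ns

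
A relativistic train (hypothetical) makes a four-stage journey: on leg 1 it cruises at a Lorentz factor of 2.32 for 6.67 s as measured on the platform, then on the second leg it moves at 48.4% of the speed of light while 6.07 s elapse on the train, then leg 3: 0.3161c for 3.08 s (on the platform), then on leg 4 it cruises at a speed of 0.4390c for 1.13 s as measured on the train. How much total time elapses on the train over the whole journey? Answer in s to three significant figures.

τ = 13.0 s

Leg 1: γ = 2.32; τ_1 = 6.67/2.320 = 2.875 s.
Leg 2: 6.07 s is already measured on the train.
Leg 3: γ = 1/√(1 − 0.3161²) = 1/√0.9001 = 1.054; τ_3 = 3.08/1.054 = 2.922 s.
Leg 4: 1.13 s is already measured on the train.
Total: 2.875 + 6.070 + 2.922 + 1.130 s.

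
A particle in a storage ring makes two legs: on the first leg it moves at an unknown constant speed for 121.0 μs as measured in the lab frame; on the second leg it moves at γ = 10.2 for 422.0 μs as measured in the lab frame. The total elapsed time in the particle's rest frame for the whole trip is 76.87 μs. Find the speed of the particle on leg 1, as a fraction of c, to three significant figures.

β = 0.956

Leg 1: speed unknown; τ_1 = 121.0/γ_1.
Leg 2: γ = 10.2; τ_2 = 422.0/10.20 = 41.37 μs.
Total proper time: τ_1 + 41.37 = 76.87, so τ_1 = 76.87 − 41.37 = 35.50 μs.
γ_1 = 121.0/35.50 = 3.409; β = √(1 − 1/γ²) = √0.9139.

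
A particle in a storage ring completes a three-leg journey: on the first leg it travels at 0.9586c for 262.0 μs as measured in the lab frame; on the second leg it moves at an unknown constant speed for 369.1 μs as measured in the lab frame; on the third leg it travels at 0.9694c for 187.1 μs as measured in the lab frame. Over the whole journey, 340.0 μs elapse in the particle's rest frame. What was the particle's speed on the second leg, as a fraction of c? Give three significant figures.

β = 0.804

Leg 1: γ = 1/√(1 − 0.9586²) = 1/√0.08109 = 3.512; τ_1 = 262.0/3.512 = 74.61 μs.
Leg 2: speed unknown; τ_2 = 369.1/γ_2.
Leg 3: γ = 1/√(1 − 0.9694²) = 1/√0.06026 = 4.074; τ_3 = 187.1/4.074 = 45.93 μs.
Total proper time: 74.61 + τ_2 + 45.93 = 340.0, so τ_2 = 340.0 − 120.5 = 219.5 μs.
γ_2 = 369.1/219.5 = 1.682; β = √(1 − 1/γ²) = √0.6465.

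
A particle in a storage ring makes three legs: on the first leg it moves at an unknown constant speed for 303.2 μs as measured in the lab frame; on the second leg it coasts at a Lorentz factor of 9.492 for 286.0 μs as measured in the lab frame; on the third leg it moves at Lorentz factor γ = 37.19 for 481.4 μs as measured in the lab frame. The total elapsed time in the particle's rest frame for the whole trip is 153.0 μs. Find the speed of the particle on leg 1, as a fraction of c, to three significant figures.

β = 0.932

Leg 1: speed unknown; τ_1 = 303.2/γ_1.
Leg 2: γ = 9.492; τ_2 = 286.0/9.492 = 30.13 μs.
Leg 3: γ = 37.19; τ_3 = 481.4/37.19 = 12.94 μs.
Total proper time: τ_1 + 30.13 + 12.94 = 153.0, so τ_1 = 153.0 − 43.07 = 109.9 μs.
γ_1 = 303.2/109.9 = 2.758; β = √(1 − 1/γ²) = √0.8686.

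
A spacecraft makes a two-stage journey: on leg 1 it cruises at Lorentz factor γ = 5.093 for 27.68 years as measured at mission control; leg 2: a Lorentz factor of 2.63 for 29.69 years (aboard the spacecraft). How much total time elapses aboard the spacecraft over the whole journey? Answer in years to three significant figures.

Leg 1: γ = 5.093; τ_1 = 27.68/5.093 = 5.435 years.
Leg 2: 29.69 years is already measured aboard the spacecraft.
Total: 5.435 + 29.69 years.

τ = 35.1 years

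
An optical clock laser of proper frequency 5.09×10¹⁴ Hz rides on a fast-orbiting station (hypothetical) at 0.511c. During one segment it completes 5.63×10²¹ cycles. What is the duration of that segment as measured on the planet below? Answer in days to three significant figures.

γ = 1/√(1 − 0.511²) = 1/√0.7389 = 1.163
Proper time for N cycles: τ = N/f = 5.63×10²¹/(5.09×10¹⁴) = 1.106×10⁷ s = 128.0 days.
Lab-frame duration Δt = γτ = 1.163 × 128.0 = 148.9 days.

Δt = 149 days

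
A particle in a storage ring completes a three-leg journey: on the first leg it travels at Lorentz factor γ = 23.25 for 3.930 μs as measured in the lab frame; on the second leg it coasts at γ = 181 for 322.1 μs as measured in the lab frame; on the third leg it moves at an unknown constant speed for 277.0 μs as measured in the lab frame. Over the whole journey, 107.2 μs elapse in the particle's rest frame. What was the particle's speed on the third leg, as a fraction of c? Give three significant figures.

β = 0.925

Leg 1: γ = 23.25; τ_1 = 3.930/23.25 = 0.1690 μs.
Leg 2: γ = 181; τ_2 = 322.1/181.0 = 1.780 μs.
Leg 3: speed unknown; τ_3 = 277.0/γ_3.
Total proper time: 0.1690 + 1.780 + τ_3 = 107.2, so τ_3 = 107.2 − 1.949 = 105.3 μs.
γ_3 = 277.0/105.3 = 2.632; β = √(1 − 1/γ²) = √0.8556.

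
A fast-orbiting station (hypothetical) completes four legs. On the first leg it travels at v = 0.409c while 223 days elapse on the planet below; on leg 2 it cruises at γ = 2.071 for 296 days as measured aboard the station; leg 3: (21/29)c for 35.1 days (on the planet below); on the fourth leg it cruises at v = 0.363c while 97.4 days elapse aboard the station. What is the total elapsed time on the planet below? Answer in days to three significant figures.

Leg 1: 223 days is already measured on the planet below.
Leg 2: γ = 2.071; Δt_2 = 2.071 × 296 = 613.0 days.
Leg 3: 35.1 days is already measured on the planet below.
Leg 4: γ = 1/√(1 − 0.363²) = 1/√0.8682 = 1.073; Δt_4 = 1.073 × 97.4 = 104.5 days.
Total: 223.0 + 613.0 + 35.10 + 104.5 days.

Δt = 976 days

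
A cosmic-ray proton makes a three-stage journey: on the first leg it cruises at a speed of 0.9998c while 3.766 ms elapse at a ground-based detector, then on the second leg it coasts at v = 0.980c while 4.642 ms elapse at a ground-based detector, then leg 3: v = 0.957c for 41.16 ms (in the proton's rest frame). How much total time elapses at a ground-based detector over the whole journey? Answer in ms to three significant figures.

Δt = 150 ms

Leg 1: 3.766 ms is already measured at a ground-based detector.
Leg 2: 4.642 ms is already measured at a ground-based detector.
Leg 3: γ = 1/√(1 − 0.957²) = 1/√0.08415 = 3.447; Δt_3 = 3.447 × 41.16 = 141.9 ms.
Total: 3.766 + 4.642 + 141.9 ms.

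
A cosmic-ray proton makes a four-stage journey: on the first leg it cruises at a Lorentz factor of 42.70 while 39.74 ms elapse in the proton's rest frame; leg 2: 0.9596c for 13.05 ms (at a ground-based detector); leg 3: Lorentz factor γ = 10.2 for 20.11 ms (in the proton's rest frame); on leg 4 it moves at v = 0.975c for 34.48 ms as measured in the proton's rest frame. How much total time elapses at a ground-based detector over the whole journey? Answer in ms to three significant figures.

Δt = 2070 ms

Leg 1: γ = 42.70; Δt_1 = 42.70 × 39.74 = 1697 ms.
Leg 2: 13.05 ms is already measured at a ground-based detector.
Leg 3: γ = 10.2; Δt_3 = 10.20 × 20.11 = 205.1 ms.
Leg 4: γ = 1/√(1 − 0.975²) = 1/√0.04938 = 4.500; Δt_4 = 4.500 × 34.48 = 155.2 ms.
Total: 1697 + 13.05 + 205.1 + 155.2 ms.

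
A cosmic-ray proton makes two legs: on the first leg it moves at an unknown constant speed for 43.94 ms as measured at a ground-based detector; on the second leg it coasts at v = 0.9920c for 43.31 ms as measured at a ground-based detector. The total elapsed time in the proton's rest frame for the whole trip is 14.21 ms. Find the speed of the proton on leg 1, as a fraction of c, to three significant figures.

β = 0.980

Leg 1: speed unknown; τ_1 = 43.94/γ_1.
Leg 2: γ = 1/√(1 − 0.9920²) = 1/√0.01594 = 7.922; τ_2 = 43.31/7.922 = 5.467 ms.
Total proper time: τ_1 + 5.467 = 14.21, so τ_1 = 14.21 − 5.467 = 8.743 ms.
γ_1 = 43.94/8.743 = 5.026; β = √(1 − 1/γ²) = √0.9604.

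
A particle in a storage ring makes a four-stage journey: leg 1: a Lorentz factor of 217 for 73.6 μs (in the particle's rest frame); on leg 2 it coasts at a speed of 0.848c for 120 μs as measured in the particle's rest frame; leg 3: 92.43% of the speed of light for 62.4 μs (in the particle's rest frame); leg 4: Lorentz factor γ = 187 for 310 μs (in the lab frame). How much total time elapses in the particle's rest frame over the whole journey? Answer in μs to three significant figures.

Leg 1: 73.6 μs is already measured in the particle's rest frame.
Leg 2: 120 μs is already measured in the particle's rest frame.
Leg 3: 62.4 μs is already measured in the particle's rest frame.
Leg 4: γ = 187; τ_4 = 310/187.0 = 1.658 μs.
Total: 73.60 + 120.0 + 62.40 + 1.658 μs.

τ = 258 μs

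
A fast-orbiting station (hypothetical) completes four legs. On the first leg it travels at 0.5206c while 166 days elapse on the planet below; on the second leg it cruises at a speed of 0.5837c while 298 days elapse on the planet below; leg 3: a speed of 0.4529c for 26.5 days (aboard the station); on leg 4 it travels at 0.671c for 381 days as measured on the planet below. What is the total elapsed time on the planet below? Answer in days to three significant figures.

Δt = 875 days

Leg 1: 166 days is already measured on the planet below.
Leg 2: 298 days is already measured on the planet below.
Leg 3: γ = 1/√(1 − 0.4529²) = 1/√0.7949 = 1.122; Δt_3 = 1.122 × 26.5 = 29.72 days.
Leg 4: 381 days is already measured on the planet below.
Total: 166.0 + 298.0 + 29.72 + 381.0 days.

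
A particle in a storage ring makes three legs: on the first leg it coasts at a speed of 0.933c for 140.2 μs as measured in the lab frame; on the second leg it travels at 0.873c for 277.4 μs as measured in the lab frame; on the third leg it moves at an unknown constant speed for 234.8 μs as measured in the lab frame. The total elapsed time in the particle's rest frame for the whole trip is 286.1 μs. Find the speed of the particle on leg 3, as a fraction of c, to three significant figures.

β = 0.904

Leg 1: γ = 1/√(1 − 0.933²) = 1/√0.1295 = 2.779; τ_1 = 140.2/2.779 = 50.45 μs.
Leg 2: γ = 1/√(1 − 0.873²) = 1/√0.2379 = 2.050; τ_2 = 277.4/2.050 = 135.3 μs.
Leg 3: speed unknown; τ_3 = 234.8/γ_3.
Total proper time: 50.45 + 135.3 + τ_3 = 286.1, so τ_3 = 286.1 − 185.7 = 100.4 μs.
γ_3 = 234.8/100.4 = 2.340; β = √(1 − 1/γ²) = √0.8173.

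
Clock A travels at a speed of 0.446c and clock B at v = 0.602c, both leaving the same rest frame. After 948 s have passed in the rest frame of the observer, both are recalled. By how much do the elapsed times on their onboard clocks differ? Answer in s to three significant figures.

A: γ = 1/√(1 − 0.446²) = 1/√0.8011 = 1.117; τ_A = 948/1.117 = 848.5 s.
B: γ = 1/√(1 − 0.602²) = 1/√0.6376 = 1.252; τ_B = 948/1.252 = 757.0 s.

|τ_A − τ_B| = 91.5 s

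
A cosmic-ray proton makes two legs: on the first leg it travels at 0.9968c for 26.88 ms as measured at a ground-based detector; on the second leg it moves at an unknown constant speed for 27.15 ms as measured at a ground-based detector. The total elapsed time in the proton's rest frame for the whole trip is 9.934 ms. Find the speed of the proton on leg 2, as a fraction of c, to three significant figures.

β = 0.958

Leg 1: γ = 1/√(1 − 0.9968²) = 1/√0.006390 = 12.51; τ_1 = 26.88/12.51 = 2.149 ms.
Leg 2: speed unknown; τ_2 = 27.15/γ_2.
Total proper time: 2.149 + τ_2 = 9.934, so τ_2 = 9.934 − 2.149 = 7.785 ms.
γ_2 = 27.15/7.785 = 3.487; β = √(1 − 1/γ²) = √0.9178.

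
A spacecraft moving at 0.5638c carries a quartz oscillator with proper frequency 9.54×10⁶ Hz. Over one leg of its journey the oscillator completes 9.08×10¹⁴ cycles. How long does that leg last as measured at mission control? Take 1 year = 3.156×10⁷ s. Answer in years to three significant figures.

Δt = 3.65 years

γ = 1/√(1 − 0.5638²) = 1/√0.6821 = 1.211
Proper time for N cycles: τ = N/f = 9.08×10¹⁴/(9.54×10⁶) = 9.518×10⁷ s = 3.016 years.
Lab-frame duration Δt = γτ = 1.211 × 3.016 = 3.651 years.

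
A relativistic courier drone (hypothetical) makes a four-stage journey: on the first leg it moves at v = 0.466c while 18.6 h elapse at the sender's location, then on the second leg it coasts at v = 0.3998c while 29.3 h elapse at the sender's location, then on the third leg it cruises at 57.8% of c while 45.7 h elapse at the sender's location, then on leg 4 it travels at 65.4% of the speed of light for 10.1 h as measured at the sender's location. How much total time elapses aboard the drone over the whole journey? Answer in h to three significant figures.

Leg 1: γ = 1/√(1 − 0.466²) = 1/√0.7828 = 1.130; τ_1 = 18.6/1.130 = 16.46 h.
Leg 2: γ = 1/√(1 − 0.3998²) = 1/√0.8402 = 1.091; τ_2 = 29.3/1.091 = 26.86 h.
Leg 3: β = 0.578; γ = 1/√(1 − 0.578²) = 1/√0.6659 = 1.225; τ_3 = 45.7/1.225 = 37.29 h.
Leg 4: β = 0.654; γ = 1/√(1 − 0.654²) = 1/√0.5723 = 1.322; τ_4 = 10.1/1.322 = 7.641 h.
Total: 16.46 + 26.86 + 37.29 + 7.641 h.

τ = 88.2 h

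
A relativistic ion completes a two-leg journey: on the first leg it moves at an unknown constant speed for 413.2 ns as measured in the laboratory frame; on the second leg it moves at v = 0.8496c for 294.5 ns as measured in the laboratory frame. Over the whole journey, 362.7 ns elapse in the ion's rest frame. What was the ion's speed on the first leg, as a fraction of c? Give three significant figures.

Leg 1: speed unknown; τ_1 = 413.2/γ_1.
Leg 2: γ = 1/√(1 − 0.8496²) = 1/√0.2782 = 1.896; τ_2 = 294.5/1.896 = 155.3 ns.
Total proper time: τ_1 + 155.3 = 362.7, so τ_1 = 362.7 − 155.3 = 207.4 ns.
γ_1 = 413.2/207.4 = 1.993; β = √(1 − 1/γ²) = √0.7481.

β = 0.865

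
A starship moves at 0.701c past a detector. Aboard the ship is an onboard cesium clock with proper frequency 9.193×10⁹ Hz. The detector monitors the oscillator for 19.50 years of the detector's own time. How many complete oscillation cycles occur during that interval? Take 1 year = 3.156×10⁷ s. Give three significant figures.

N = 4.03×10¹⁸

γ = 1/√(1 − 0.701²) = 1/√0.5086 = 1.402
During 19.50 years of lab time, the oscillator's proper time advances by τ = Δt/γ = 19.50/1.402 = 13.91 years = 4.389×10⁸ s.
N = f × τ = 9.193×10⁹ × 4.389×10⁸ = 4.035×10¹⁸.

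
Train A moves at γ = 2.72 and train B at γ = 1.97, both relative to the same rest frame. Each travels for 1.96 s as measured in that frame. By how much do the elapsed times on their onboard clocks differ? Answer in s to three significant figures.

|τ_A − τ_B| = 0.274 s

A: γ = 2.72; τ_A = 1.96/2.720 = 0.7206 s.
B: γ = 1.97; τ_B = 1.96/1.970 = 0.9949 s.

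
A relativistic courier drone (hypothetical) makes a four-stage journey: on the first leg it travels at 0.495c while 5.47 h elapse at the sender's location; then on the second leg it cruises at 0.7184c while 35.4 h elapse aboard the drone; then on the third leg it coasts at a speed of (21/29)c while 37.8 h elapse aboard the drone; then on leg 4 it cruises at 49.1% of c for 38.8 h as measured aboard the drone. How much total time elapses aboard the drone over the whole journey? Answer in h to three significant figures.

τ = 117 h

Leg 1: γ = 1/√(1 − 0.495²) = 1/√0.7550 = 1.151; τ_1 = 5.47/1.151 = 4.753 h.
Leg 2: 35.4 h is already measured aboard the drone.
Leg 3: 37.8 h is already measured aboard the drone.
Leg 4: 38.8 h is already measured aboard the drone.
Total: 4.753 + 35.40 + 37.80 + 38.80 h.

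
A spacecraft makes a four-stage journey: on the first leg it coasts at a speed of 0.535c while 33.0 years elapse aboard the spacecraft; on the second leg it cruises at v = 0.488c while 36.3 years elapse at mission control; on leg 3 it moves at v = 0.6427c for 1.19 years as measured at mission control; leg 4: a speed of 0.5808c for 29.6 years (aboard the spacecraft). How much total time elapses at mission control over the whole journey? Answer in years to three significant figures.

Δt = 113 years

Leg 1: γ = 1/√(1 − 0.535²) = 1/√0.7138 = 1.184; Δt_1 = 1.184 × 33.0 = 39.06 years.
Leg 2: 36.3 years is already measured at mission control.
Leg 3: 1.19 years is already measured at mission control.
Leg 4: γ = 1/√(1 − 0.5808²) = 1/√0.6627 = 1.228; Δt_4 = 1.228 × 29.6 = 36.36 years.
Total: 39.06 + 36.30 + 1.190 + 36.36 years.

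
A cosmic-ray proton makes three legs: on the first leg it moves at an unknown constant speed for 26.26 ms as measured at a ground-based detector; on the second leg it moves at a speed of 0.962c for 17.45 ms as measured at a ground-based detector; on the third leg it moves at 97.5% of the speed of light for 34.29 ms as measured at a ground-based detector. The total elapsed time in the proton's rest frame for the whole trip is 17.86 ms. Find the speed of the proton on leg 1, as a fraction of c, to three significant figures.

Leg 1: speed unknown; τ_1 = 26.26/γ_1.
Leg 2: γ = 1/√(1 − 0.962²) = 1/√0.07456 = 3.662; τ_2 = 17.45/3.662 = 4.765 ms.
Leg 3: β = 0.975; γ = 1/√(1 − 0.975²) = 1/√0.04938 = 4.500; τ_3 = 34.29/4.500 = 7.619 ms.
Total proper time: τ_1 + 4.765 + 7.619 = 17.86, so τ_1 = 17.86 − 12.38 = 5.476 ms.
γ_1 = 26.26/5.476 = 4.796; β = √(1 − 1/γ²) = √0.9565.

β = 0.978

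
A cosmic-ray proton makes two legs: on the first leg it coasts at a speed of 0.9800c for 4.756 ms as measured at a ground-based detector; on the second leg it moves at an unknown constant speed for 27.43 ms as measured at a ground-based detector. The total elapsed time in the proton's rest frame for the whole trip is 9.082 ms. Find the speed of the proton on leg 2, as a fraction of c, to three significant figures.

β = 0.955

Leg 1: γ = 1/√(1 − 0.9800²) = 1/√0.03960 = 5.025; τ_1 = 4.756/5.025 = 0.9464 ms.
Leg 2: speed unknown; τ_2 = 27.43/γ_2.
Total proper time: 0.9464 + τ_2 = 9.082, so τ_2 = 9.082 − 0.9464 = 8.136 ms.
γ_2 = 27.43/8.136 = 3.372; β = √(1 − 1/γ²) = √0.9120.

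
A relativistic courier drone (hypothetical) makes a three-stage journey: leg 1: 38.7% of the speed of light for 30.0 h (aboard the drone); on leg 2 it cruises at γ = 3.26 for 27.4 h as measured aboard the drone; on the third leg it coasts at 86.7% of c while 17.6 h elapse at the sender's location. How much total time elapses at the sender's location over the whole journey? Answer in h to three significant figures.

Leg 1: β = 0.387; γ = 1/√(1 − 0.387²) = 1/√0.8502 = 1.085; Δt_1 = 1.085 × 30.0 = 32.54 h.
Leg 2: γ = 3.26; Δt_2 = 3.260 × 27.4 = 89.32 h.
Leg 3: 17.6 h is already measured at the sender's location.
Total: 32.54 + 89.32 + 17.60 h.

Δt = 139 h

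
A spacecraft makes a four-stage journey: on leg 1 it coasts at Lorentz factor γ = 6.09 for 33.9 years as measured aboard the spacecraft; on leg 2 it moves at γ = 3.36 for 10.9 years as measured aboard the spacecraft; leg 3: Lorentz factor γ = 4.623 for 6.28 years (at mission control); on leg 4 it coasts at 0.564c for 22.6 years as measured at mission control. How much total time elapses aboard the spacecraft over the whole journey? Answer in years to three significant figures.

Leg 1: 33.9 years is already measured aboard the spacecraft.
Leg 2: 10.9 years is already measured aboard the spacecraft.
Leg 3: γ = 4.623; τ_3 = 6.28/4.623 = 1.358 years.
Leg 4: γ = 1/√(1 − 0.564²) = 1/√0.6819 = 1.211; τ_4 = 22.6/1.211 = 18.66 years.
Total: 33.90 + 10.90 + 1.358 + 18.66 years.

τ = 64.8 years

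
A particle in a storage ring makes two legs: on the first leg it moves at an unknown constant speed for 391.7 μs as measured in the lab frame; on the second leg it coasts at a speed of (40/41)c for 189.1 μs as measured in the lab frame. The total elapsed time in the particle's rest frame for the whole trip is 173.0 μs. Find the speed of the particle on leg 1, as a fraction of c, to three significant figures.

β = 0.942

Leg 1: speed unknown; τ_1 = 391.7/γ_1.
Leg 2: γ = 1/√(1 − (40/41)²) = 41/9 ≈ 4.556; τ_2 = 189.1/4.556 = 41.51 μs.
Total proper time: τ_1 + 41.51 = 173.0, so τ_1 = 173.0 − 41.51 = 131.5 μs.
γ_1 = 391.7/131.5 = 2.979; β = √(1 − 1/γ²) = √0.8873.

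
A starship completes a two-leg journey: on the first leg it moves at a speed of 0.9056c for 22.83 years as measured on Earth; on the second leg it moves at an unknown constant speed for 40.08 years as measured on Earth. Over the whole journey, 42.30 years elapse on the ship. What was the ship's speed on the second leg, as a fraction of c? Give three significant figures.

Leg 1: γ = 1/√(1 − 0.9056²) = 1/√0.1799 = 2.358; τ_1 = 22.83/2.358 = 9.683 years.
Leg 2: speed unknown; τ_2 = 40.08/γ_2.
Total proper time: 9.683 + τ_2 = 42.30, so τ_2 = 42.30 − 9.683 = 32.62 years.
γ_2 = 40.08/32.62 = 1.229; β = √(1 − 1/γ²) = √0.3377.

β = 0.581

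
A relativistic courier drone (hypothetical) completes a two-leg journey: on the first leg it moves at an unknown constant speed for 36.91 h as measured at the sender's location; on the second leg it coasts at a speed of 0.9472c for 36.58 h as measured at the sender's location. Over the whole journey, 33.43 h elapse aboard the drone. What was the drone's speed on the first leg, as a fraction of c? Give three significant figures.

β = 0.809

Leg 1: speed unknown; τ_1 = 36.91/γ_1.
Leg 2: γ = 1/√(1 − 0.9472²) = 1/√0.1028 = 3.119; τ_2 = 36.58/3.119 = 11.73 h.
Total proper time: τ_1 + 11.73 = 33.43, so τ_1 = 33.43 − 11.73 = 21.70 h.
γ_1 = 36.91/21.70 = 1.701; β = √(1 − 1/γ²) = √0.6543.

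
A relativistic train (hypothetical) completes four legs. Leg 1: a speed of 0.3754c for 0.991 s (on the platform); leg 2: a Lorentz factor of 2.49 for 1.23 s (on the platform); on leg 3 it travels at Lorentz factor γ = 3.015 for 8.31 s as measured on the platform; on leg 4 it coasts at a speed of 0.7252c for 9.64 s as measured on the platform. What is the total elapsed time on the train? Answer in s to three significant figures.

Leg 1: γ = 1/√(1 − 0.3754²) = 1/√0.8591 = 1.079; τ_1 = 0.991/1.079 = 0.9185 s.
Leg 2: γ = 2.49; τ_2 = 1.23/2.490 = 0.4940 s.
Leg 3: γ = 3.015; τ_3 = 8.31/3.015 = 2.756 s.
Leg 4: γ = 1/√(1 − 0.7252²) = 1/√0.4741 = 1.452; τ_4 = 9.64/1.452 = 6.638 s.
Total: 0.9185 + 0.4940 + 2.756 + 6.638 s.

τ = 10.8 s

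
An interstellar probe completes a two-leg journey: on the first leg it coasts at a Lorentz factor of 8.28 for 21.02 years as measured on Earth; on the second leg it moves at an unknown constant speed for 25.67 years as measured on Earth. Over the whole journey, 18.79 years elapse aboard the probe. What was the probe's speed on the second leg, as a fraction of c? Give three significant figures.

β = 0.774

Leg 1: γ = 8.28; τ_1 = 21.02/8.280 = 2.539 years.
Leg 2: speed unknown; τ_2 = 25.67/γ_2.
Total proper time: 2.539 + τ_2 = 18.79, so τ_2 = 18.79 − 2.539 = 16.25 years.
γ_2 = 25.67/16.25 = 1.580; β = √(1 − 1/γ²) = √0.5992.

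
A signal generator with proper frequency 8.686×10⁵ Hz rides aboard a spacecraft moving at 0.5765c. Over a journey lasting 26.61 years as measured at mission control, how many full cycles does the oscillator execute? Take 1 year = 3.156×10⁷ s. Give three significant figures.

γ = 1/√(1 − 0.5765²) = 1/√0.6676 = 1.224
The oscillator's own cycle count is N = f × τ where τ is the proper time aboard the spacecraft. τ = Δt/γ = 26.61/1.224 = 21.74 years = 6.862×10⁸ s.
N = 8.686×10⁵ × 6.862×10⁸ = 5.960×10¹⁴.

N = 5.96×10¹⁴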